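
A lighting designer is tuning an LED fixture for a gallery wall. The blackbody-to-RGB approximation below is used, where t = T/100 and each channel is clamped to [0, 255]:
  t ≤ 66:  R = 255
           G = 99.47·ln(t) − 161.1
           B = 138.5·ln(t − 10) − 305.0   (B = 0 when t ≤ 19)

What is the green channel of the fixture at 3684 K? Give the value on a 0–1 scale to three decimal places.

0.775

t = 3684/100 = 36.84; the t ≤ 66 branch applies.
G = 99.47·ln 36.84 − 161.1 = 99.47·3.6066 − 161.1 = 197.647.
On a 0–1 scale: 197.647/255 = 0.7751 → 0.775.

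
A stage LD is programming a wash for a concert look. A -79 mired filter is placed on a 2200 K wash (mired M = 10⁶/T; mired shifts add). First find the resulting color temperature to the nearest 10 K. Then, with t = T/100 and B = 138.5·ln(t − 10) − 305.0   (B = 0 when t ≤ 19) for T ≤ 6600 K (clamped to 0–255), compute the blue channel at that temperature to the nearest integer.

84

M_in = 10⁶/2200 = 454.55; M_out = 454.55 + (-79) = 375.55.
T_out = 10⁶/375.55 = 2662.8 K → 2660 K; t = 26.6.
B = 138.5·ln(26.6 − 10) − 305.0 = 138.5·ln 16.6 − 305.0 = 138.5·2.8094 − 305.0 = 84.102.
Rounded: 84.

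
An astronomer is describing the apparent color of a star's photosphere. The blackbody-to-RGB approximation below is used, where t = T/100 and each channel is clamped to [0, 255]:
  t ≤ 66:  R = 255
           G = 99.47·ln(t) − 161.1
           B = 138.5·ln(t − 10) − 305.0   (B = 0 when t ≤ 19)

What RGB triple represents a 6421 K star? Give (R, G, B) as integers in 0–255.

(255, 253, 248)

t = 6421/100 = 64.21; the t ≤ 66 branch applies.
R = 255 by definition for t ≤ 66.
G = 99.47·ln 64.21 − 161.1 = 99.47·4.1622 − 161.1 = 252.910.
B = 138.5·ln(64.21 − 10) − 305.0 = 138.5·ln 54.21 − 305.0 = 138.5·3.9929 − 305.0 = 248.012.
Rounded: (255, 253, 248).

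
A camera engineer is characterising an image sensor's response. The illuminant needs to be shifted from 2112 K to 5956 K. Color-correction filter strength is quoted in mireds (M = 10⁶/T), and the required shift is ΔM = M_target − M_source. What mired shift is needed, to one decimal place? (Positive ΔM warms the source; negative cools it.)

M_source = 10⁶/2112 = 473.485; M_target = 10⁶/5956 = 167.898.
ΔM = 167.898 − 473.485 = -305.587 → -305.6 mireds, a cooling shift.

-305.6 mireds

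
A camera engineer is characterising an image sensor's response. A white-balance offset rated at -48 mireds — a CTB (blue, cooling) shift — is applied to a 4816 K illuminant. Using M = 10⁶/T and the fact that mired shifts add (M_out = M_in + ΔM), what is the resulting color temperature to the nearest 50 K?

M_in = 10⁶/4816 = 207.64 mireds.
M_out = 207.64 + (-48) = 159.64 mireds.
T_out = 10⁶/159.64 = 6264.0 K → 6250 K.

6250 K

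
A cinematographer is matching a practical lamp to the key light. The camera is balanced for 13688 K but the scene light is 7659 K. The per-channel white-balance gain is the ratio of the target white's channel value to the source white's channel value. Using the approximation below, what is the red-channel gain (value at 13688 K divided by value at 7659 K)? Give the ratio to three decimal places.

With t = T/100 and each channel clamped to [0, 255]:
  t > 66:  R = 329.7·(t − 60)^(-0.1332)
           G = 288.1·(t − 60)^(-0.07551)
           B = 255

At 7659 K (t = 76.59):
  R = 329.7·(76.59 − 60)^(-0.1332) = 329.7·16.59^(-0.1332) = 329.7·0.68789 = 226.796.
At 13688 K (t = 136.88):
  R = 329.7·(136.88 − 60)^(-0.1332) = 329.7·76.88^(-0.1332) = 329.7·0.56080 = 184.896.
Gain = 184.896 / 226.796 = 0.8153 → 0.815.

0.815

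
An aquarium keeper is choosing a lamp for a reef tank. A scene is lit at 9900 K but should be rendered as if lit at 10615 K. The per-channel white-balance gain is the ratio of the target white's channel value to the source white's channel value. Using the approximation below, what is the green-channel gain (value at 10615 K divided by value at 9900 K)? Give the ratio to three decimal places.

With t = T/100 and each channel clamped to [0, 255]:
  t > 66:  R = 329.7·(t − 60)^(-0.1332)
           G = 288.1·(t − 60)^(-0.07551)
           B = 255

At 9900 K (t = 99):
  G = 288.1·(99 − 60)^(-0.07551) = 288.1·39^(-0.07551) = 288.1·0.75833 = 218.475.
At 10615 K (t = 106.15):
  G = 288.1·(106.15 − 60)^(-0.07551) = 288.1·46.15^(-0.07551) = 288.1·0.74875 = 215.716.
Gain = 215.716 / 218.475 = 0.9874 → 0.987.

0.987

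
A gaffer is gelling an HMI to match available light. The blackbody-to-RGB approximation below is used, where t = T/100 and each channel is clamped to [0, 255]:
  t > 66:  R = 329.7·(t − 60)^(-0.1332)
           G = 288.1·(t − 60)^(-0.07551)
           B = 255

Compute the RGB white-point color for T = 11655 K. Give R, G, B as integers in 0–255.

R=193, G=212, B=255

t = 11655/100 = 116.55; the t > 66 branch applies.
R = 329.7·(116.55 − 60)^(-0.1332) = 329.7·56.55^(-0.1332) = 329.7·0.58422 = 192.617.
G = 288.1·(116.55 − 60)^(-0.07551) = 288.1·56.55^(-0.07551) = 288.1·0.73735 = 212.431.
B = 255 by definition for t > 66.
Rounded: (193, 212, 255).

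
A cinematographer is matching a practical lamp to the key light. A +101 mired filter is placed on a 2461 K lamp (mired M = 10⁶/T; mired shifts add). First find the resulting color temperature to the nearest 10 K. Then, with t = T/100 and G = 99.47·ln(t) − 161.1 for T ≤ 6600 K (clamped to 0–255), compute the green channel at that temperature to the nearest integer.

M_in = 10⁶/2461 = 406.34; M_out = 406.34 + (+101) = 507.34.
T_out = 10⁶/507.34 = 1971.1 K → 1970 K; t = 19.7.
G = 99.47·ln 19.7 − 161.1 = 99.47·2.9806 − 161.1 = 135.382.
Rounded: 135.

135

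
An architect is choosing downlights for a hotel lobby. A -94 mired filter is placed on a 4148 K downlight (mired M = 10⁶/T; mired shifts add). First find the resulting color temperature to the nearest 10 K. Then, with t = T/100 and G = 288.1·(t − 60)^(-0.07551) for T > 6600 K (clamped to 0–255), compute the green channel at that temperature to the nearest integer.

246

M_in = 10⁶/4148 = 241.08; M_out = 241.08 + (-94) = 147.08.
T_out = 10⁶/147.08 = 6799.0 K → 6800 K; t = 68.
G = 288.1·(68 − 60)^(-0.07551) = 288.1·8^(-0.07551) = 288.1·0.85469 = 246.236.
Rounded: 246.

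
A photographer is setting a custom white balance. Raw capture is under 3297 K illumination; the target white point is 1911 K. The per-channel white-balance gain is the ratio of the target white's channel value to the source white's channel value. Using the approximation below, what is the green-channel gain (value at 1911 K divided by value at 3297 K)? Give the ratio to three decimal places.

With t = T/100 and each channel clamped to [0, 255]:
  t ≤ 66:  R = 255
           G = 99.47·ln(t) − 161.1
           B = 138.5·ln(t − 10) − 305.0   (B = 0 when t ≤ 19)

0.709

At 3297 K (t = 32.97):
  G = 99.47·ln 32.97 − 161.1 = 99.47·3.4956 − 161.1 = 186.607.
At 1911 K (t = 19.11):
  G = 99.47·ln 19.11 − 161.1 = 99.47·2.9502 − 161.1 = 132.358.
Gain = 132.358 / 186.607 = 0.7093 → 0.709.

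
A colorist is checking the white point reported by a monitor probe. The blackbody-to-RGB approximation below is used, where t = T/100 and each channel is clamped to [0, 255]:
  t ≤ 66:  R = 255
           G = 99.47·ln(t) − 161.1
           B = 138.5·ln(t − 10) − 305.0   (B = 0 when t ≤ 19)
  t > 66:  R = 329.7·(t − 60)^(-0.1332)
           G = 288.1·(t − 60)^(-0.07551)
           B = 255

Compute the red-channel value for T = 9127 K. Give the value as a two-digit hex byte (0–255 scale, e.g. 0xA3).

0xD0

t = 9127/100 = 91.27; the t > 66 branch applies.
R = 329.7·(91.27 − 60)^(-0.1332) = 329.7·31.27^(-0.1332) = 329.7·0.63219 = 208.434.
Rounded: 208; in hex, 0xD0.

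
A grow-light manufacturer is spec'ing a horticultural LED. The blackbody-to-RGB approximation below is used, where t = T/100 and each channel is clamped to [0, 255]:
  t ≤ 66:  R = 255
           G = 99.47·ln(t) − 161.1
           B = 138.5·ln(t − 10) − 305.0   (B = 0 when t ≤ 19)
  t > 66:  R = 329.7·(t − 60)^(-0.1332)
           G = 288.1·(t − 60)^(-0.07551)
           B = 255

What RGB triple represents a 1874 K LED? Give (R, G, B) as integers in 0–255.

(255, 130, 0)

t = 1874/100 = 18.74; the t ≤ 66 branch applies.
R = 255 by definition for t ≤ 66.
G = 99.47·ln 18.74 − 161.1 = 99.47·2.9307 − 161.1 = 130.413.
t = 18.74 ≤ 19, so B = 0.
Rounded: (255, 130, 0).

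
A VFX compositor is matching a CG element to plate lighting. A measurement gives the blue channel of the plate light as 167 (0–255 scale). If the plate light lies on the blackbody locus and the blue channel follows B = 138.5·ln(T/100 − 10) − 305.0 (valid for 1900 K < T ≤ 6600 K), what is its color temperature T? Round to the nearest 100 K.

ln(t − 10) = (167 + 305.0) / 138.5 = 3.4079.
t − 10 = e^3.4079 = 30.203, so t = 40.203.
T = 100·t = 4020 K → 4000 K to the nearest 100 K.

4000 K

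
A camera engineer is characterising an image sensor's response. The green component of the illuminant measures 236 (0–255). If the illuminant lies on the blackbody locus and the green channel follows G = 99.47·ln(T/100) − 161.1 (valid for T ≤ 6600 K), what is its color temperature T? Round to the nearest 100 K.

5400 K

ln t = (236 + 161.1) / 99.47 = 3.9922.
t = e^3.9922 = 54.172.
T = 100·t = 5417 K → 5400 K to the nearest 100 K.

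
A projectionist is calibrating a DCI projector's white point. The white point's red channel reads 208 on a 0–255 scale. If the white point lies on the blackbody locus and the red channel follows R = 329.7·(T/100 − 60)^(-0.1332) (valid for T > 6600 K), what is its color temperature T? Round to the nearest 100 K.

(t − 60)^(-0.1332) = 208/329.7 = 0.63088.
t − 60 = 0.63088^(1/-0.1332) = 0.63088^(-7.508) = 31.763, so t = 91.763.
T = 100·t = 9176 K → 9200 K to the nearest 100 K.

9200 K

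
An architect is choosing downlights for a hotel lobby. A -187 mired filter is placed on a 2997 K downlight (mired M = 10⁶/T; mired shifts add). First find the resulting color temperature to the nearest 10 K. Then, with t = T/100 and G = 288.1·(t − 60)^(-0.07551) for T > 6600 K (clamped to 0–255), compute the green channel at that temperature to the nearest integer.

246

M_in = 10⁶/2997 = 333.67; M_out = 333.67 + (-187) = 146.67.
T_out = 10⁶/146.67 = 6818.2 K → 6820 K; t = 68.2.
G = 288.1·(68.2 − 60)^(-0.07551) = 288.1·8.2^(-0.07551) = 288.1·0.85310 = 245.777.
Rounded: 246.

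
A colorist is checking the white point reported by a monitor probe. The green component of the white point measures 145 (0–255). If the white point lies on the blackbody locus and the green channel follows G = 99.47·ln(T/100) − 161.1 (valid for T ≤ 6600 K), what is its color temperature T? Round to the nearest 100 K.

2200 K

ln t = (145 + 161.1) / 99.47 = 3.0773.
t = e^3.0773 = 21.700.
T = 100·t = 2170 K → 2200 K to the nearest 100 K.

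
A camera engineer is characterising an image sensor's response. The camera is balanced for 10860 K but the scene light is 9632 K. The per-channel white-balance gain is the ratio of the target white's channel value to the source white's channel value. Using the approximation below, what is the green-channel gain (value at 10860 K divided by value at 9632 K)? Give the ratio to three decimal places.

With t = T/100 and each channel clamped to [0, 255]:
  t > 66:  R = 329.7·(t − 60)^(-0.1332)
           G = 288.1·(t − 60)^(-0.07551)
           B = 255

At 9632 K (t = 96.32):
  G = 288.1·(96.32 − 60)^(-0.07551) = 288.1·36.32^(-0.07551) = 288.1·0.76242 = 219.653.
At 10860 K (t = 108.6):
  G = 288.1·(108.6 − 60)^(-0.07551) = 288.1·48.6^(-0.07551) = 288.1·0.74583 = 214.875.
Gain = 214.875 / 219.653 = 0.9782 → 0.978.

0.978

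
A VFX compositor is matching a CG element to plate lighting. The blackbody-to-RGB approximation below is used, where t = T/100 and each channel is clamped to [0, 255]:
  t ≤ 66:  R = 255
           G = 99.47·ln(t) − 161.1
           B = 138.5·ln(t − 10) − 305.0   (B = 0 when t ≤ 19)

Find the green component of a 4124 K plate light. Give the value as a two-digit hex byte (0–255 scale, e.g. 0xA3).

0xD1

t = 4124/100 = 41.24; the t ≤ 66 branch applies.
G = 99.47·ln 41.24 − 161.1 = 99.47·3.7194 − 161.1 = 208.870.
Rounded: 209; in hex, 0xD1.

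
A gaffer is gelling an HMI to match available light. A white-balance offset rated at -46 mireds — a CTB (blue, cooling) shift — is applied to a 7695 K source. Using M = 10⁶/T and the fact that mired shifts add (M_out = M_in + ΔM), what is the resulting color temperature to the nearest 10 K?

M_in = 10⁶/7695 = 129.95 mireds.
M_out = 129.95 + (-46) = 83.95 mireds.
T_out = 10⁶/83.95 = 11911.2 K → 11910 K.

11910 K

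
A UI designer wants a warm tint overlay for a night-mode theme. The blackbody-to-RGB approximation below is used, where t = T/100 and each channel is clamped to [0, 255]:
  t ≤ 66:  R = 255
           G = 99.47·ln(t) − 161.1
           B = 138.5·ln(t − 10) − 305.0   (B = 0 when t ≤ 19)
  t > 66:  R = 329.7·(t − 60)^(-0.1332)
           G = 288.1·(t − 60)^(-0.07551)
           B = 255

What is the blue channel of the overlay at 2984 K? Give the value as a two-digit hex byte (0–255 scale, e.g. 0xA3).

t = 2984/100 = 29.84; the t ≤ 66 branch applies.
B = 138.5·ln(29.84 − 10) − 305.0 = 138.5·ln 19.84 − 305.0 = 138.5·2.9877 − 305.0 = 108.796.
Rounded: 109; in hex, 0x6D.

0x6D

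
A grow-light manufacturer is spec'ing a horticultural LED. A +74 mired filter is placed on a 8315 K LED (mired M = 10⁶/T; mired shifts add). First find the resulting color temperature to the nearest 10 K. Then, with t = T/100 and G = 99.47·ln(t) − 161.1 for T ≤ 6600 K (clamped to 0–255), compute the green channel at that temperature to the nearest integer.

231

M_in = 10⁶/8315 = 120.26; M_out = 120.26 + (+74) = 194.26.
T_out = 10⁶/194.26 = 5147.6 K → 5150 K; t = 51.5.
G = 99.47·ln 51.5 − 161.1 = 99.47·3.9416 − 161.1 = 230.969.
Rounded: 231.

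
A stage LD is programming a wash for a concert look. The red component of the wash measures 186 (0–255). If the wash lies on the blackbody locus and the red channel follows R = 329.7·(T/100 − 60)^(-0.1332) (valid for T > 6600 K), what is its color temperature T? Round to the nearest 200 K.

13400 K

(t − 60)^(-0.1332) = 186/329.7 = 0.56415.
t − 60 = 0.56415^(1/-0.1332) = 0.56415^(-7.508) = 73.521, so t = 133.521.
T = 100·t = 13352 K → 13400 K to the nearest 200 K.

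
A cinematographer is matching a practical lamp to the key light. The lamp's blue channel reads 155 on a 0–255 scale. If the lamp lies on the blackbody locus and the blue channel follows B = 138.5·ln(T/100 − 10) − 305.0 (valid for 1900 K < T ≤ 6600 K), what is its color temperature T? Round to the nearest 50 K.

3750 K

ln(t − 10) = (155 + 305.0) / 138.5 = 3.3213.
t − 10 = e^3.3213 = 27.696, so t = 37.696.
T = 100·t = 3770 K → 3750 K to the nearest 50 K.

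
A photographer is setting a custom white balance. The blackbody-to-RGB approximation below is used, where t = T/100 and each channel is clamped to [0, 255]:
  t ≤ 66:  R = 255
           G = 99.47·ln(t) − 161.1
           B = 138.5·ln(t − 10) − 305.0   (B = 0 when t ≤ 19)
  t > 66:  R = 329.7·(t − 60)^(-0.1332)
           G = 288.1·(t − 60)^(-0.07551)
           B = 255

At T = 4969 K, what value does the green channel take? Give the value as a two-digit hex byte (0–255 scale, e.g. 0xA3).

0xE3

t = 4969/100 = 49.69; the t ≤ 66 branch applies.
G = 99.47·ln 49.69 − 161.1 = 99.47·3.9058 − 161.1 = 227.410.
Rounded: 227; in hex, 0xE3.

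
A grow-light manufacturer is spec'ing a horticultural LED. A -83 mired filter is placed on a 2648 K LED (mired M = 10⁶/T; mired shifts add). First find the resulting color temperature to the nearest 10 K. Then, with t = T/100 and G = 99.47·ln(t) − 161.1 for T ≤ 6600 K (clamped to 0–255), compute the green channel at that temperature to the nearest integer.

189

M_in = 10⁶/2648 = 377.64; M_out = 377.64 + (-83) = 294.64.
T_out = 10⁶/294.64 = 3393.9 K → 3390 K; t = 33.9.
G = 99.47·ln 33.9 − 161.1 = 99.47·3.5234 − 161.1 = 189.374.
Rounded: 189.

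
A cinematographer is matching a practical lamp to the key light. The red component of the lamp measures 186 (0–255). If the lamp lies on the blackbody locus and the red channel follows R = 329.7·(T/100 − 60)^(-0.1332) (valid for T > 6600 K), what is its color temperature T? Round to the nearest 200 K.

13400 K

(t − 60)^(-0.1332) = 186/329.7 = 0.56415.
t − 60 = 0.56415^(1/-0.1332) = 0.56415^(-7.508) = 73.521, so t = 133.521.
T = 100·t = 13352 K → 13400 K to the nearest 200 K.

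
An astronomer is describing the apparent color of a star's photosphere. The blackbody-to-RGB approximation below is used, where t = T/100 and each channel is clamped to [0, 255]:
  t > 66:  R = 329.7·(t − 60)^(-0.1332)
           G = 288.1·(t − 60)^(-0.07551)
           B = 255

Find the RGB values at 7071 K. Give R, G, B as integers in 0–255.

R=240, G=241, B=255

t = 7071/100 = 70.71; the t > 66 branch applies.
R = 329.7·(70.71 − 60)^(-0.1332) = 329.7·10.71^(-0.1332) = 329.7·0.72918 = 240.409.
G = 288.1·(70.71 − 60)^(-0.07551) = 288.1·10.71^(-0.07551) = 288.1·0.83607 = 240.871.
B = 255 by definition for t > 66.
Rounded: (240, 241, 255).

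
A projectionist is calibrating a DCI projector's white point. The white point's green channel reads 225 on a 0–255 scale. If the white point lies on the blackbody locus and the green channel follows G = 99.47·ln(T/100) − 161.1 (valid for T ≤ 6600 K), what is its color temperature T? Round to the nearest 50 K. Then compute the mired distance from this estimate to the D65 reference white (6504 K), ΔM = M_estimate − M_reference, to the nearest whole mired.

ln t = (225 + 161.1) / 99.47 = 3.8816.
t = e^3.8816 = 48.500.
T = 100·t = 4850 K → 4850 K to the nearest 50 K.
M_estimate = 10⁶/4850 = 206.19; M_reference = 10⁶/6504 = 153.75.
ΔM = 206.19 − 153.75 = 52.43 → +52 mireds.

+52 mireds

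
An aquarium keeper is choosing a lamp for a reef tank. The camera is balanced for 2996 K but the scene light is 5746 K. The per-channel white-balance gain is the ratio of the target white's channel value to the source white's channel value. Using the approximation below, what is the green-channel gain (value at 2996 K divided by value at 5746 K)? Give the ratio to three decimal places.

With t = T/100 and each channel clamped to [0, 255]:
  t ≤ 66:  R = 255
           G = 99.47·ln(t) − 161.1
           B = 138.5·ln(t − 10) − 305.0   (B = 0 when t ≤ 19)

0.732

At 5746 K (t = 57.46):
  G = 99.47·ln 57.46 − 161.1 = 99.47·4.0511 − 161.1 = 241.862.
At 2996 K (t = 29.96):
  G = 99.47·ln 29.96 − 161.1 = 99.47·3.3999 − 161.1 = 177.084.
Gain = 177.084 / 241.862 = 0.7322 → 0.732.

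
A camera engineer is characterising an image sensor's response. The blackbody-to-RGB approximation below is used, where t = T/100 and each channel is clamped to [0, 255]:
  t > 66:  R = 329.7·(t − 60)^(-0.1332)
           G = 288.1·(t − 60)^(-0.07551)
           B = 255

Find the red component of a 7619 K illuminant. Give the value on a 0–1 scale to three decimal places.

t = 7619/100 = 76.19; the t > 66 branch applies.
R = 329.7·(76.19 − 60)^(-0.1332) = 329.7·16.19^(-0.1332) = 329.7·0.69013 = 227.535.
On a 0–1 scale: 227.535/255 = 0.8923 → 0.892.

0.892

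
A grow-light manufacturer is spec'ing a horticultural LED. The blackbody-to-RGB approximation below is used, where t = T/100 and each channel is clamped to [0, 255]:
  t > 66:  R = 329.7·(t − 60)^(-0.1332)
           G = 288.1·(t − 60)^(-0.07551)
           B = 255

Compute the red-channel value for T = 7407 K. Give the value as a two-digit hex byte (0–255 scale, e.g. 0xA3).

t = 7407/100 = 74.07; the t > 66 branch applies.
R = 329.7·(74.07 − 60)^(-0.1332) = 329.7·14.07^(-0.1332) = 329.7·0.70315 = 231.828.
Rounded: 232; in hex, 0xE8.

0xE8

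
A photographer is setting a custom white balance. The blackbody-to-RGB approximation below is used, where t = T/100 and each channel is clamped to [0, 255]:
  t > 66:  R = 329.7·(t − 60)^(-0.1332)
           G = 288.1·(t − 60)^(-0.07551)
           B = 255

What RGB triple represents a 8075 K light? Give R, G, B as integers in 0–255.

t = 8075/100 = 80.75; the t > 66 branch applies.
R = 329.7·(80.75 − 60)^(-0.1332) = 329.7·20.75^(-0.1332) = 329.7·0.66769 = 220.137.
G = 288.1·(80.75 − 60)^(-0.07551) = 288.1·20.75^(-0.07551) = 288.1·0.79534 = 229.137.
B = 255 by definition for t > 66.
Rounded: (220, 229, 255).

R=220, G=229, B=255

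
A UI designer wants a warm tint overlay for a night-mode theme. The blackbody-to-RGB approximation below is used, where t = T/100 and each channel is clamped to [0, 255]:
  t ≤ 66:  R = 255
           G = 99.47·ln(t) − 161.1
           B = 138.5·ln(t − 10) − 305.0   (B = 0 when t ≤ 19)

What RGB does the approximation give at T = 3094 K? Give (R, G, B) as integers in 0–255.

(255, 180, 116)

t = 3094/100 = 30.94; the t ≤ 66 branch applies.
R = 255 by definition for t ≤ 66.
G = 99.47·ln 30.94 − 161.1 = 99.47·3.4320 − 161.1 = 180.286.
B = 138.5·ln(30.94 − 10) − 305.0 = 138.5·ln 20.94 − 305.0 = 138.5·3.0417 − 305.0 = 116.270.
Rounded: (255, 180, 116).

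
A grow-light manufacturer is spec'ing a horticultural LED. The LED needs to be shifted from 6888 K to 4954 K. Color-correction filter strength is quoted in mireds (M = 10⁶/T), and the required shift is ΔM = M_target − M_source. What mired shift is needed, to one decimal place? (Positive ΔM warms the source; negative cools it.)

+56.7 mireds

M_source = 10⁶/6888 = 145.180; M_target = 10⁶/4954 = 201.857.
ΔM = 201.857 − 145.180 = 56.677 → +56.7 mireds, a warming shift.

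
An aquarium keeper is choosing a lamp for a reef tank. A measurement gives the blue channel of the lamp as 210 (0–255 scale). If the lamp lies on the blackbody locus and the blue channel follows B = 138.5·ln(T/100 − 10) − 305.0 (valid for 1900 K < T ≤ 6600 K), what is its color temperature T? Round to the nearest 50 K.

ln(t − 10) = (210 + 305.0) / 138.5 = 3.7184.
t − 10 = e^3.7184 = 41.199, so t = 51.199.
T = 100·t = 5120 K → 5100 K to the nearest 50 K.

5100 K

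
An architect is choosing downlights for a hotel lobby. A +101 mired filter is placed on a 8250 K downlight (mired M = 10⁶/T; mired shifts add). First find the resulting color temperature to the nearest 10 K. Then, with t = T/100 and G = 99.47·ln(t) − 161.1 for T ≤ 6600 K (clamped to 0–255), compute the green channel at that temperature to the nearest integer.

218

M_in = 10⁶/8250 = 121.21; M_out = 121.21 + (+101) = 222.21.
T_out = 10⁶/222.21 = 4500.2 K → 4500 K; t = 45.
G = 99.47·ln 45 − 161.1 = 99.47·3.8067 − 161.1 = 217.549.
Rounded: 218.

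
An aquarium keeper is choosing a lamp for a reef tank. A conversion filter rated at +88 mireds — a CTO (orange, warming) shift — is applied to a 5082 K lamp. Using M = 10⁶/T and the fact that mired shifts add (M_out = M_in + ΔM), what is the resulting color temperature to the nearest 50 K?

M_in = 10⁶/5082 = 196.77 mireds.
M_out = 196.77 + (+88) = 284.77 mireds.
T_out = 10⁶/284.77 = 3511.6 K → 3500 K.

3500 K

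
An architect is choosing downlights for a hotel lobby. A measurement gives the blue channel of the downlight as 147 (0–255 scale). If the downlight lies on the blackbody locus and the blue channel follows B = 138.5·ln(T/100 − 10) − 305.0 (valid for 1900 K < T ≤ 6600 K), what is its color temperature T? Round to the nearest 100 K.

3600 K

ln(t − 10) = (147 + 305.0) / 138.5 = 3.2635.
t − 10 = e^3.2635 = 26.142, so t = 36.142.
T = 100·t = 3614 K → 3600 K to the nearest 100 K.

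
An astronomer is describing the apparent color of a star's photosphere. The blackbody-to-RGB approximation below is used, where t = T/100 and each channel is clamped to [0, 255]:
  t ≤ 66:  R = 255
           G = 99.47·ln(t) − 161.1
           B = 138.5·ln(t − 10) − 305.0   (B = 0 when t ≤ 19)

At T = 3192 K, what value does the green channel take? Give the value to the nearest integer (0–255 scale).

183

t = 3192/100 = 31.92; the t ≤ 66 branch applies.
G = 99.47·ln 31.92 − 161.1 = 99.47·3.4632 − 161.1 = 183.388.
Rounded: 183.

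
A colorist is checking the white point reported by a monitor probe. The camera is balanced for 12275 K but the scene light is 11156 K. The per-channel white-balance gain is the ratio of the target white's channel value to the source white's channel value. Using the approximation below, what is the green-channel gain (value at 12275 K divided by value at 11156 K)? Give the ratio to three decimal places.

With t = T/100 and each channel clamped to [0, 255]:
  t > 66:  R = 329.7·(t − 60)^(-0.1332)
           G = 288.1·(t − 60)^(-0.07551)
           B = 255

At 11156 K (t = 111.56):
  G = 288.1·(111.56 − 60)^(-0.07551) = 288.1·51.56^(-0.07551) = 288.1·0.74251 = 213.918.
At 12275 K (t = 122.75):
  G = 288.1·(122.75 − 60)^(-0.07551) = 288.1·62.75^(-0.07551) = 288.1·0.73158 = 210.768.
Gain = 210.768 / 213.918 = 0.9853 → 0.985.

0.985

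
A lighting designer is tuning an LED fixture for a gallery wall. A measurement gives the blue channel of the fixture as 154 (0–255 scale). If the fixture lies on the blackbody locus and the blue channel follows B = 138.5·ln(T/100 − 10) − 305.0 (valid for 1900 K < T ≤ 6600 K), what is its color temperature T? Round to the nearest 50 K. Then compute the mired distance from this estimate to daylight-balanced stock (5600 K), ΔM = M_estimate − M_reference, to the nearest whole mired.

ln(t − 10) = (154 + 305.0) / 138.5 = 3.3141.
t − 10 = e^3.3141 = 27.497, so t = 37.497.
T = 100·t = 3750 K → 3750 K to the nearest 50 K.
M_estimate = 10⁶/3750 = 266.67; M_reference = 10⁶/5600 = 178.57.
ΔM = 266.67 − 178.57 = 88.10 → +88 mireds.

+88 mireds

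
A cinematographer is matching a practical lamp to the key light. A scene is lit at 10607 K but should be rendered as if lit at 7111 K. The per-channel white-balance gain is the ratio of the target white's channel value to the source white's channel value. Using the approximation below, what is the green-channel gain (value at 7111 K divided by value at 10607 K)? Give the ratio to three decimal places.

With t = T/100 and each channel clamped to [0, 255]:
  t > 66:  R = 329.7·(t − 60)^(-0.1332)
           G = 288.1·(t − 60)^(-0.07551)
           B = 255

At 10607 K (t = 106.07):
  G = 288.1·(106.07 − 60)^(-0.07551) = 288.1·46.07^(-0.07551) = 288.1·0.74885 = 215.744.
At 7111 K (t = 71.11):
  G = 288.1·(71.11 − 60)^(-0.07551) = 288.1·11.11^(-0.07551) = 288.1·0.83375 = 240.205.
Gain = 240.205 / 215.744 = 1.1134 → 1.113.

1.113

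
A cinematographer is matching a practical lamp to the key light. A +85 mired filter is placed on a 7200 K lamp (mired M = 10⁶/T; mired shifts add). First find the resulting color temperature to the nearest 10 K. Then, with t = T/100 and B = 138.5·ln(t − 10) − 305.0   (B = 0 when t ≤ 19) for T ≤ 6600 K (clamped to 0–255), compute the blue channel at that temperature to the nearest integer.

M_in = 10⁶/7200 = 138.89; M_out = 138.89 + (+85) = 223.89.
T_out = 10⁶/223.89 = 4466.5 K → 4470 K; t = 44.7.
B = 138.5·ln(44.7 − 10) − 305.0 = 138.5·ln 34.7 − 305.0 = 138.5·3.5467 − 305.0 = 186.223.
Rounded: 186.

186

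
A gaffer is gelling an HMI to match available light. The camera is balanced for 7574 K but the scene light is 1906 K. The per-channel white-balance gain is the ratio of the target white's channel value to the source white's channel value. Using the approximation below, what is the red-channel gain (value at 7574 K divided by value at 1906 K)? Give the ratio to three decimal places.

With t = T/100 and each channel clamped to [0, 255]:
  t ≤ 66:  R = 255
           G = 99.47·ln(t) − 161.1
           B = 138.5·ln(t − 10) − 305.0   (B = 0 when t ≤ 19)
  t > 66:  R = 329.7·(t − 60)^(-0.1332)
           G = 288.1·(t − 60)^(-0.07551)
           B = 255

At 1906 K (t = 19.06):
  R = 255 by definition for t ≤ 66.
At 7574 K (t = 75.74):
  R = 329.7·(75.74 − 60)^(-0.1332) = 329.7·15.74^(-0.1332) = 329.7·0.69272 = 228.390.
Gain = 228.390 / 255.000 = 0.8956 → 0.896.

0.896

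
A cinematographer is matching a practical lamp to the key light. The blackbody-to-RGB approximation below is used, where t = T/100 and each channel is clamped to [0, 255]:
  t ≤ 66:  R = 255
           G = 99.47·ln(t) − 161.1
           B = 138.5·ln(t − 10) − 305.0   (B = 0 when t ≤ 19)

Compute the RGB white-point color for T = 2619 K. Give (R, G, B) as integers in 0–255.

(255, 164, 81)

t = 2619/100 = 26.19; the t ≤ 66 branch applies.
R = 255 by definition for t ≤ 66.
G = 99.47·ln 26.19 − 161.1 = 99.47·3.2654 − 161.1 = 163.707.
B = 138.5·ln(26.19 − 10) − 305.0 = 138.5·ln 16.19 − 305.0 = 138.5·2.7844 − 305.0 = 80.639.
Rounded: (255, 164, 81).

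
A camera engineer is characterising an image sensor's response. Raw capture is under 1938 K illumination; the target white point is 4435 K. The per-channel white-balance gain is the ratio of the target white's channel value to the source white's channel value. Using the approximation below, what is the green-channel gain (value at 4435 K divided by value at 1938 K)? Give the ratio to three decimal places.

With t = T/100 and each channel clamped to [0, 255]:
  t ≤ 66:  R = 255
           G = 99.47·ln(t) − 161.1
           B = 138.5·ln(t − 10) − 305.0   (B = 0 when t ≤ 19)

At 1938 K (t = 19.38):
  G = 99.47·ln 19.38 − 161.1 = 99.47·2.9642 − 161.1 = 133.753.
At 4435 K (t = 44.35):
  G = 99.47·ln 44.35 − 161.1 = 99.47·3.7921 − 161.1 = 216.101.
Gain = 216.101 / 133.753 = 1.6157 → 1.616.

1.616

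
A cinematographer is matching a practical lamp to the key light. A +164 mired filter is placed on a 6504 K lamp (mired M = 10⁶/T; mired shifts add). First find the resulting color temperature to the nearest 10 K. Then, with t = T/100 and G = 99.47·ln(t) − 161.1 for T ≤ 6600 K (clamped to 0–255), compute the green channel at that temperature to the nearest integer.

M_in = 10⁶/6504 = 153.75; M_out = 153.75 + (+164) = 317.75.
T_out = 10⁶/317.75 = 3147.1 K → 3150 K; t = 31.5.
G = 99.47·ln 31.5 − 161.1 = 99.47·3.4500 − 161.1 = 182.070.
Rounded: 182.

182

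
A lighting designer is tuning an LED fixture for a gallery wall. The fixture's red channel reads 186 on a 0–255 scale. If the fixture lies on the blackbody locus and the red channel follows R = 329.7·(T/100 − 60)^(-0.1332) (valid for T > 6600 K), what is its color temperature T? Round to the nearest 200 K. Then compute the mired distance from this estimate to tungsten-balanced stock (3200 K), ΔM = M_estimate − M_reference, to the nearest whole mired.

-238 mireds

(t − 60)^(-0.1332) = 186/329.7 = 0.56415.
t − 60 = 0.56415^(1/-0.1332) = 0.56415^(-7.508) = 73.521, so t = 133.521.
T = 100·t = 13352 K → 13400 K to the nearest 200 K.
M_estimate = 10⁶/13400 = 74.63; M_reference = 10⁶/3200 = 312.50.
ΔM = 74.63 − 312.50 = -237.87 → -238 mireds.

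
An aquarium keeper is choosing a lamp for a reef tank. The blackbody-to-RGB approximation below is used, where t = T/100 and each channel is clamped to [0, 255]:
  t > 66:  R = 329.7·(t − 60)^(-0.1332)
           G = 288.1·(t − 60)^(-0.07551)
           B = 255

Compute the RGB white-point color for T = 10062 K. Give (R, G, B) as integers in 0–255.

t = 10062/100 = 100.62; the t > 66 branch applies.
R = 329.7·(100.62 − 60)^(-0.1332) = 329.7·40.62^(-0.1332) = 329.7·0.61054 = 201.296.
G = 288.1·(100.62 − 60)^(-0.07551) = 288.1·40.62^(-0.07551) = 288.1·0.75600 = 217.805.
B = 255 by definition for t > 66.
Rounded: (201, 218, 255).

(201, 218, 255)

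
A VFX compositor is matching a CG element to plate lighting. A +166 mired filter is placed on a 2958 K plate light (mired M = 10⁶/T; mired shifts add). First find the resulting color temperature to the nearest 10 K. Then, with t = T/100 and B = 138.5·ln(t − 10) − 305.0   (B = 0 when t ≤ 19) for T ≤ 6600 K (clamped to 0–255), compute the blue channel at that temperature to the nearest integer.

11

M_in = 10⁶/2958 = 338.07; M_out = 338.07 + (+166) = 504.07.
T_out = 10⁶/504.07 = 1983.9 K → 1980 K; t = 19.8.
B = 138.5·ln(19.8 − 10) − 305.0 = 138.5·ln 9.8 − 305.0 = 138.5·2.2824 − 305.0 = 11.110.
Rounded: 11.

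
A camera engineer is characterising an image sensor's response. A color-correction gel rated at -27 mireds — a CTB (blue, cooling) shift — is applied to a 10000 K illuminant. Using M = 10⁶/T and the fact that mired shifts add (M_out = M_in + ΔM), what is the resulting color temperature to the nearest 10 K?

M_in = 10⁶/10000 = 100.00 mireds.
M_out = 100.00 + (-27) = 73.00 mireds.
T_out = 10⁶/73.00 = 13698.6 K → 13700 K.

13700 K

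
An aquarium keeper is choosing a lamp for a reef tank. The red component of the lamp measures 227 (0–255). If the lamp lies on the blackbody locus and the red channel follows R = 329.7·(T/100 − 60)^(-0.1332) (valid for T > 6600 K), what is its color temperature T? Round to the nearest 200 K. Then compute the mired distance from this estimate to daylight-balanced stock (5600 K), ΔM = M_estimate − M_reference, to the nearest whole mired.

(t − 60)^(-0.1332) = 227/329.7 = 0.68850.
t − 60 = 0.68850^(1/-0.1332) = 0.68850^(-7.508) = 16.478, so t = 76.478.
T = 100·t = 7648 K → 7600 K to the nearest 200 K.
M_estimate = 10⁶/7600 = 131.58; M_reference = 10⁶/5600 = 178.57.
ΔM = 131.58 − 178.57 = -46.99 → -47 mireds.

-47 mireds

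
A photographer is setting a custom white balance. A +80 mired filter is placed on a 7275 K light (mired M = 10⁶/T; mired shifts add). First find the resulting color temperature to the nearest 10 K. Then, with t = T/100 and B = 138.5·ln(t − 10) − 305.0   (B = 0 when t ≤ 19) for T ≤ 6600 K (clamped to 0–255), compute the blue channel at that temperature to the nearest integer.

M_in = 10⁶/7275 = 137.46; M_out = 137.46 + (+80) = 217.46.
T_out = 10⁶/217.46 = 4598.6 K → 4600 K; t = 46.
B = 138.5·ln(46 − 10) − 305.0 = 138.5·ln 36 − 305.0 = 138.5·3.5835 − 305.0 = 191.317.
Rounded: 191.

191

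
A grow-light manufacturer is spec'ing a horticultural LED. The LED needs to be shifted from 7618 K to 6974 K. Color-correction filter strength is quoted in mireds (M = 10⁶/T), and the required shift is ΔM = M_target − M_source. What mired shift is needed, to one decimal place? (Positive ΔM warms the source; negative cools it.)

+12.1 mireds

M_source = 10⁶/7618 = 131.268; M_target = 10⁶/6974 = 143.390.
ΔM = 143.390 − 131.268 = 12.122 → +12.1 mireds, a warming shift.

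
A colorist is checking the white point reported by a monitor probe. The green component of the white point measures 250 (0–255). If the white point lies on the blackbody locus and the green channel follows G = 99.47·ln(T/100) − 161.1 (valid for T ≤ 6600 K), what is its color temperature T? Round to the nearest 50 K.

6250 K

ln t = (250 + 161.1) / 99.47 = 4.1329.
t = e^4.1329 = 62.359.
T = 100·t = 6236 K → 6250 K to the nearest 50 K.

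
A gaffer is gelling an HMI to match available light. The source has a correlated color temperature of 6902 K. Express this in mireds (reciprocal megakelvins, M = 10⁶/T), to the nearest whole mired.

145 mireds

M = 10⁶ / 6902 = 144.886 → 145 mireds.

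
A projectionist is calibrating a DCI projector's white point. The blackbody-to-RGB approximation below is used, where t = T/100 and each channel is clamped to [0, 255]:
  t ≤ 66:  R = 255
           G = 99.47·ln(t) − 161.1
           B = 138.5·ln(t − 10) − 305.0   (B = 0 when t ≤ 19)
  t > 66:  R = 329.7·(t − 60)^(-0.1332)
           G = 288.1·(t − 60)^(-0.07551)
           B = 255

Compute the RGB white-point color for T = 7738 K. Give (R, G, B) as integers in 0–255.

t = 7738/100 = 77.38; the t > 66 branch applies.
R = 329.7·(77.38 − 60)^(-0.1332) = 329.7·17.38^(-0.1332) = 329.7·0.68364 = 225.395.
G = 288.1·(77.38 − 60)^(-0.07551) = 288.1·17.38^(-0.07551) = 288.1·0.80605 = 232.224.
B = 255 by definition for t > 66.
Rounded: (225, 232, 255).

(225, 232, 255)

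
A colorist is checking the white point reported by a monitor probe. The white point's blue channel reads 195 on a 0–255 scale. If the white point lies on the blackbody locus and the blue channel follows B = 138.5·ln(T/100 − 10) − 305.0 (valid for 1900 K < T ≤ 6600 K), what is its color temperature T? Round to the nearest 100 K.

4700 K

ln(t − 10) = (195 + 305.0) / 138.5 = 3.6101.
t − 10 = e^3.6101 = 36.970, so t = 46.970.
T = 100·t = 4697 K → 4700 K to the nearest 100 K.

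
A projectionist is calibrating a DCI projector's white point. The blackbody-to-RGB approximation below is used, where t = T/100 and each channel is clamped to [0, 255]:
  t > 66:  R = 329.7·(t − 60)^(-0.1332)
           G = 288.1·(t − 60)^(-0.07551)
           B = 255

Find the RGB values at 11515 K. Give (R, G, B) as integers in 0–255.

(193, 213, 255)

t = 11515/100 = 115.15; the t > 66 branch applies.
R = 329.7·(115.15 − 60)^(-0.1332) = 329.7·55.15^(-0.1332) = 329.7·0.58617 = 193.261.
G = 288.1·(115.15 − 60)^(-0.07551) = 288.1·55.15^(-0.07551) = 288.1·0.73875 = 212.833.
B = 255 by definition for t > 66.
Rounded: (193, 213, 255).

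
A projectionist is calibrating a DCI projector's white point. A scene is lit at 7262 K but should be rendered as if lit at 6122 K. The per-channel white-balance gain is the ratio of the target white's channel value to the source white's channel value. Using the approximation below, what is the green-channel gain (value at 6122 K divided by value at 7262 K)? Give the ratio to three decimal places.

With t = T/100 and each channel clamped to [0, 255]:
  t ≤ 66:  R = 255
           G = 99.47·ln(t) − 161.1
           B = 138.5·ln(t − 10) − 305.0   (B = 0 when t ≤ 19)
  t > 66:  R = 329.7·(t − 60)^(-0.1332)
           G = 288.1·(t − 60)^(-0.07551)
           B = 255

At 7262 K (t = 72.62):
  G = 288.1·(72.62 − 60)^(-0.07551) = 288.1·12.62^(-0.07551) = 288.1·0.82577 = 237.904.
At 6122 K (t = 61.22):
  G = 99.47·ln 61.22 − 161.1 = 99.47·4.1145 − 161.1 = 248.167.
Gain = 248.167 / 237.904 = 1.0431 → 1.043.

1.043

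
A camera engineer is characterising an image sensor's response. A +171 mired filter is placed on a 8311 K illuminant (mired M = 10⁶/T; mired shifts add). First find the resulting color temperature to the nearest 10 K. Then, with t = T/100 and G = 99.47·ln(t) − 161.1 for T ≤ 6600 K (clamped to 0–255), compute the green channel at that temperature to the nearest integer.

191

M_in = 10⁶/8311 = 120.32; M_out = 120.32 + (+171) = 291.32.
T_out = 10⁶/291.32 = 3432.6 K → 3430 K; t = 34.3.
G = 99.47·ln 34.3 − 161.1 = 99.47·3.5351 − 161.1 = 190.541.
Rounded: 191.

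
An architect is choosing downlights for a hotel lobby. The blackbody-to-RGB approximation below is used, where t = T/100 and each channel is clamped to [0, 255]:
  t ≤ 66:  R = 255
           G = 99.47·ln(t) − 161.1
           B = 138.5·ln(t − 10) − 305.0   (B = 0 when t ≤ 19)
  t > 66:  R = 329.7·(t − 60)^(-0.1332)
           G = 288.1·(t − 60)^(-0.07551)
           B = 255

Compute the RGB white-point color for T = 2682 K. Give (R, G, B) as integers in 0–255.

(255, 166, 86)

t = 2682/100 = 26.82; the t ≤ 66 branch applies.
R = 255 by definition for t ≤ 66.
G = 99.47·ln 26.82 − 161.1 = 99.47·3.2891 − 161.1 = 166.072.
B = 138.5·ln(26.82 − 10) − 305.0 = 138.5·ln 16.82 − 305.0 = 138.5·2.8226 − 305.0 = 85.926.
Rounded: (255, 166, 86).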